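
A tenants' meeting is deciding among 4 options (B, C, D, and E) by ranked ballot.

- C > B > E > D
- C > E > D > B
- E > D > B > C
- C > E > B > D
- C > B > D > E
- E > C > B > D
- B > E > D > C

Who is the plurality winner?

C

First-place vote totals:
  B: 1
  C: 4
  D: 0
  E: 2
C has the most first-place votes.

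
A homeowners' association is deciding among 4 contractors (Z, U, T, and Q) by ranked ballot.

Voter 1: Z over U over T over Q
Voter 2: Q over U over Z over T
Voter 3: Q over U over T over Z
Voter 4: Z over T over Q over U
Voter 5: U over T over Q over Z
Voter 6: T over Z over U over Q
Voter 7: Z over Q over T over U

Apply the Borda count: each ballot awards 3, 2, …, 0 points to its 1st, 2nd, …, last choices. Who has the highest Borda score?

Z

Borda scores:
  Z: 3 + 1 + 0 + 3 + 0 + 2 + 3 = 12
  U: 2 + 2 + 2 + 0 + 3 + 1 + 0 = 10
  T: 1 + 0 + 1 + 2 + 2 + 3 + 1 = 10
  Q: 0 + 3 + 3 + 1 + 1 + 0 + 2 = 10
Z has the highest total.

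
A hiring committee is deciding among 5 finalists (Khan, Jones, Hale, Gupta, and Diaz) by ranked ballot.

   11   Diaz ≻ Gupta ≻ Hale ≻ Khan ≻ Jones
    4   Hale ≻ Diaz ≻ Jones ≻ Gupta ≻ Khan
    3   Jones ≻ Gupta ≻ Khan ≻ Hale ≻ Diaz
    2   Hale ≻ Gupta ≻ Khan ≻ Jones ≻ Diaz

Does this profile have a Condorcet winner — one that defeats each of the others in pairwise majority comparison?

Yes

Head-to-head results (20 voters total):
Khan vs Jones: Khan wins 13–7.
Khan vs Hale: Hale wins 17–3.
Khan vs Gupta: Gupta wins 20–0.
Khan vs Diaz: Diaz wins 15–5.
Jones vs Hale: Hale wins 17–3.
Jones vs Gupta: Gupta wins 13–7.
Jones vs Diaz: Diaz wins 15–5.
Hale vs Gupta: Gupta wins 14–6.
Hale vs Diaz: Diaz wins 11–9.
Gupta vs Diaz: Diaz wins 15–5.
Diaz beats each rival — Khan (15–5), Jones (15–5), Hale (11–9), Gupta (15–5) — so Diaz is the Condorcet winner.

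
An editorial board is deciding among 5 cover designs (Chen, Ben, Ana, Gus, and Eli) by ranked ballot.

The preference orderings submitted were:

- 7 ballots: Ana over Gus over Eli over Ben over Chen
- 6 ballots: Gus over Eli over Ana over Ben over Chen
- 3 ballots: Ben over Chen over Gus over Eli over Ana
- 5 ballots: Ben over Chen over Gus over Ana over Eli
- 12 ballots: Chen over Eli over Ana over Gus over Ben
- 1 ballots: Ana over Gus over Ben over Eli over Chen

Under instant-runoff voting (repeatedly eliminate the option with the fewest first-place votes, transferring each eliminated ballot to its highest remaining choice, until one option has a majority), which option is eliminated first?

Round 1: Chen 12, Ben 8, Ana 8, Gus 6, Eli 0. Eli has the fewest and is eliminated.
Round 2: Chen 12, Ben 8, Ana 8, Gus 6. Gus has the fewest and is eliminated.
Round 3: Ana 14, Chen 12, Ben 8. Ben has the fewest and is eliminated.
Round 4: Chen 20, Ana 14. Chen has a majority.

Eli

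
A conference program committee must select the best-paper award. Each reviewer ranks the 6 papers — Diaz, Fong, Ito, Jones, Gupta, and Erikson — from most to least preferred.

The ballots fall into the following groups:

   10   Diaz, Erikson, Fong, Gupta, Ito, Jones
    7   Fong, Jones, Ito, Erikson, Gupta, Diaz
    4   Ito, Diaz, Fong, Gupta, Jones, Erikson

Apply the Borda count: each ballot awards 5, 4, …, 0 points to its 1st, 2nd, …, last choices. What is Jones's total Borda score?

Borda scores:
  Diaz: 10·5 + 7·0 + 4·4 = 66
  Fong: 10·3 + 7·5 + 4·3 = 77
  Ito: 10·1 + 7·3 + 4·5 = 51
  Jones: 10·0 + 7·4 + 4·1 = 32
  Gupta: 10·2 + 7·1 + 4·2 = 35
  Erikson: 10·4 + 7·2 + 4·0 = 54

32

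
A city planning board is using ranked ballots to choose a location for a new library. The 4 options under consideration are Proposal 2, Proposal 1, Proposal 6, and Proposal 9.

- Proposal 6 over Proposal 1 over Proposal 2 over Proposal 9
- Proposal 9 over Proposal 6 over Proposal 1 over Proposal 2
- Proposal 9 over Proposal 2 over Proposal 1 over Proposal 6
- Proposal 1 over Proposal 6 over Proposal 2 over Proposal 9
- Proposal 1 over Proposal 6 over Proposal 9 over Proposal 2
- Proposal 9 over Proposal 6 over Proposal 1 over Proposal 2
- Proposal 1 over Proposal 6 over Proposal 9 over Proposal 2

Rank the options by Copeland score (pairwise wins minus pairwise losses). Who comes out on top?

Pairwise results:
  Proposal 2 vs Proposal 1: Proposal 1 wins 6–1.
  Proposal 2 vs Proposal 6: Proposal 6 wins 6–1.
  Proposal 2 vs Proposal 9: Proposal 9 wins 5–2.
  Proposal 1 vs Proposal 6: Proposal 1 wins 4–3.
  Proposal 1 vs Proposal 9: Proposal 1 wins 4–3.
  Proposal 6 vs Proposal 9: Proposal 6 wins 4–3.
Copeland scores (wins − losses):
  Proposal 2: 0 − 3 = -3
  Proposal 1: 3 − 0 = 3
  Proposal 6: 2 − 1 = 1
  Proposal 9: 1 − 2 = -1
Proposal 1 has the best Copeland score.

Proposal 1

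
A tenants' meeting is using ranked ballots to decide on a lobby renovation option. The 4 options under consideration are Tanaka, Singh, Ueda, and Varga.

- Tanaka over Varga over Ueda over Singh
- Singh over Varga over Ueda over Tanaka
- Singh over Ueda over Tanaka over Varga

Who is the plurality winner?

Singh

First-place vote totals:
  Tanaka: 1
  Singh: 2
  Ueda: 0
  Varga: 0
Singh has the most first-place votes.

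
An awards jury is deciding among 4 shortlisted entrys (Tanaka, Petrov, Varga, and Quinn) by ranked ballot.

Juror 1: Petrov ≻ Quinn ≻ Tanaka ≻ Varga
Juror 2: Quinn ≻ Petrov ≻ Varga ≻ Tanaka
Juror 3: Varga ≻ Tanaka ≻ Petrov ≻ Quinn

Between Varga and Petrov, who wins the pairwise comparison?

Ballots ranking Varga above Petrov: 1.
Ballots ranking Petrov above Varga: 2.
Petrov wins the head-to-head, 2–1.

Petrov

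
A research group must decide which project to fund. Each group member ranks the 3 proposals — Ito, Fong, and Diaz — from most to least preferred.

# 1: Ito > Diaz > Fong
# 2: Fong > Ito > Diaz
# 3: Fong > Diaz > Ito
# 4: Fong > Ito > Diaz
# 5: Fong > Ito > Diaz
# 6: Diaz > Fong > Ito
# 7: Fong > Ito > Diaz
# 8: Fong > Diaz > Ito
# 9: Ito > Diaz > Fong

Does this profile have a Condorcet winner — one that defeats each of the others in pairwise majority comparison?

Yes

Head-to-head results (9 voters total):
Ito vs Fong: Fong wins 7–2.
Ito vs Diaz: Ito wins 6–3.
Fong vs Diaz: Fong wins 6–3.
Fong beats each rival — Ito (7–2), Diaz (6–3) — so Fong is the Condorcet winner.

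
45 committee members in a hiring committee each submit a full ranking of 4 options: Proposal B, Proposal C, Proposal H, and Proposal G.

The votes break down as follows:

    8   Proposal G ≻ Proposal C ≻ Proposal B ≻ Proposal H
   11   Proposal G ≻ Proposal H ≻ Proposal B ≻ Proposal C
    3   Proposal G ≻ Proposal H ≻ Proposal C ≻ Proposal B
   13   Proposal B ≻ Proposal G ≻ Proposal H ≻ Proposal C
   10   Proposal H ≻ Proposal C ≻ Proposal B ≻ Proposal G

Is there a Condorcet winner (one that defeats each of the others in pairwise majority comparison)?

Head-to-head results (45 voters total):
Proposal B vs Proposal C: Proposal B wins 24–21.
Proposal B vs Proposal H: Proposal H wins 24–21.
Proposal B vs Proposal G: Proposal B wins 23–22.
Proposal C vs Proposal H: Proposal H wins 37–8.
Proposal C vs Proposal G: Proposal G wins 35–10.
Proposal H vs Proposal G: Proposal G wins 35–10.
No candidate beats all others: Proposal B beats Proposal G beats Proposal H beats Proposal B, a majority cycle.

No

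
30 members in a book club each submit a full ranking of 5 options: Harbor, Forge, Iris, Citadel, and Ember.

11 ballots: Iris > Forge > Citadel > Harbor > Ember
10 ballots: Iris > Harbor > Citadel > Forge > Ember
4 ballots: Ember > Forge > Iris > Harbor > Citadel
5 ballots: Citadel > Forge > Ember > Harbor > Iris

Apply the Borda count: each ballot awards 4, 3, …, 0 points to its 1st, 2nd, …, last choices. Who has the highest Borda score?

Borda scores:
  Harbor: 11·1 + 10·3 + 4·1 + 5·1 = 50
  Forge: 11·3 + 10·1 + 4·3 + 5·3 = 70
  Iris: 11·4 + 10·4 + 4·2 + 5·0 = 92
  Citadel: 11·2 + 10·2 + 4·0 + 5·4 = 62
  Ember: 11·0 + 10·0 + 4·4 + 5·2 = 26
Iris has the highest total.

Iris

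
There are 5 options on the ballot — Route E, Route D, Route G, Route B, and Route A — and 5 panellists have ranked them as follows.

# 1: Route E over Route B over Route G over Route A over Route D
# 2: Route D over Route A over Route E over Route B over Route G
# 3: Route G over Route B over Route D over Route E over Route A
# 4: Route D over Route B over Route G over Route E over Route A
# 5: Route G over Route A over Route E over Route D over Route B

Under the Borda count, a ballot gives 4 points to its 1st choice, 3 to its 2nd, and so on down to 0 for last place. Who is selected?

Route G

Borda scores:
  Route E: 4 + 2 + 1 + 1 + 2 = 10
  Route D: 0 + 4 + 2 + 4 + 1 = 11
  Route G: 2 + 0 + 4 + 2 + 4 = 12
  Route B: 3 + 1 + 3 + 3 + 0 = 10
  Route A: 1 + 3 + 0 + 0 + 3 = 7
Route G has the highest total.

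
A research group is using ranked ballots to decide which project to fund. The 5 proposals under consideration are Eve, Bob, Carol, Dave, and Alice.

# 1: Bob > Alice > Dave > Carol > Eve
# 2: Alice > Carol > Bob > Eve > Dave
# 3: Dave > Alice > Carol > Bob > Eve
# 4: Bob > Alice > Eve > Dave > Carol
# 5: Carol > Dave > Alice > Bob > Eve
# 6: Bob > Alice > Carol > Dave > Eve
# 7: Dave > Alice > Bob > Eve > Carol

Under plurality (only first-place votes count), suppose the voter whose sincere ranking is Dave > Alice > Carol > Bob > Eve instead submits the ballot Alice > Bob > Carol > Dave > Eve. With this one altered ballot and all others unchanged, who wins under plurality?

First-place totals with the altered ballot: Eve 0, Bob 3, Carol 1, Dave 1, Alice 2.
The winner is unchanged: still Bob.

Bob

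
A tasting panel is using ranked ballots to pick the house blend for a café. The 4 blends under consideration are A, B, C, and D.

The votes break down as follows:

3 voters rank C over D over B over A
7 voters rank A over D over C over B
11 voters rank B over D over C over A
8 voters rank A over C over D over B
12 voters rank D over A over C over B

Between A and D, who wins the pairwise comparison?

Ballots ranking A above D: 7+8 = 15.
Ballots ranking D above A: 3+11+12 = 26.
D wins the head-to-head, 26–15.

D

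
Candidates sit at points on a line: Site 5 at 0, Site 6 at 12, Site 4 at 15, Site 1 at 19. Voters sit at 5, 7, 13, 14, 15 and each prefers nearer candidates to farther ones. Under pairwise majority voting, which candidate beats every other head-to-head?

Site 6

With single-peaked preferences on a line, the Condorcet winner is the candidate closest to the median voter.
The median voter (position 13) is closest to Site 6 at 12.
Check: Site 6 vs Site 1 — voters closer to Site 6: 5 of 5.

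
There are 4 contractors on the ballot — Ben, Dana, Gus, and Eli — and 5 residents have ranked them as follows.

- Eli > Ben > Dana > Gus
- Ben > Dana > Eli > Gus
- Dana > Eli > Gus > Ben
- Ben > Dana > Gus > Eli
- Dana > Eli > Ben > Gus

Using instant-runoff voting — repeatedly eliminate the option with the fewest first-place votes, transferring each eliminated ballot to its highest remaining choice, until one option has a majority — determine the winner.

Ben

Round 1: Ben 2, Dana 2, Eli 1, Gus 0. Gus has the fewest and is eliminated.
Round 2: Ben 2, Dana 2, Eli 1. Eli has the fewest and is eliminated.
Round 3: Ben 3, Dana 2. Ben has a majority.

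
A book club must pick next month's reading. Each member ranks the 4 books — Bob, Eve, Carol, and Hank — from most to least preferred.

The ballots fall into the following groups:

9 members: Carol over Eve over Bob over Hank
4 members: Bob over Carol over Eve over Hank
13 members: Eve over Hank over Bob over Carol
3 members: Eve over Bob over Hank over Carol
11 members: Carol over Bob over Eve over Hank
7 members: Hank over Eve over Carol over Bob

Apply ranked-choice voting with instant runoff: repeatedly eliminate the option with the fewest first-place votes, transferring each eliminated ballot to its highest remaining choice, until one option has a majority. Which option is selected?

Round 1: Carol 20, Eve 16, Hank 7, Bob 4. Bob has the fewest and is eliminated.
Round 2: Carol 24, Eve 16, Hank 7. Carol has a majority.

Carol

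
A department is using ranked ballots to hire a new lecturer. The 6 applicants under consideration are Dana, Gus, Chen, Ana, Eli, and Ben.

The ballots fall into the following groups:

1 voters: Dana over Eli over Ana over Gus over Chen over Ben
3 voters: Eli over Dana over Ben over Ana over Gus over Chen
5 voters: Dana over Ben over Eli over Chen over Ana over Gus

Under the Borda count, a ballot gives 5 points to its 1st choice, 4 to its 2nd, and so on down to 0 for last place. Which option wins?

Dana

Borda scores:
  Dana: 5 + 3·4 + 5·5 = 42
  Gus: 2 + 3·1 + 5·0 = 5
  Chen: 1 + 3·0 + 5·2 = 11
  Ana: 3 + 3·2 + 5·1 = 14
  Eli: 4 + 3·5 + 5·3 = 34
  Ben: 0 + 3·3 + 5·4 = 29
Dana has the highest total.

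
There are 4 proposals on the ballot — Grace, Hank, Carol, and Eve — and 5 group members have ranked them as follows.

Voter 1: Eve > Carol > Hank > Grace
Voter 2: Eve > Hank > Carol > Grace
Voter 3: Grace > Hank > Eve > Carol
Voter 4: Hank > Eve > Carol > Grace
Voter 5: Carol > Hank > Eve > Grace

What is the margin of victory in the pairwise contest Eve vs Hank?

1

Ballots ranking Eve above Hank: 2.
Ballots ranking Hank above Eve: 3.
Hank wins 3–2, a margin of 1.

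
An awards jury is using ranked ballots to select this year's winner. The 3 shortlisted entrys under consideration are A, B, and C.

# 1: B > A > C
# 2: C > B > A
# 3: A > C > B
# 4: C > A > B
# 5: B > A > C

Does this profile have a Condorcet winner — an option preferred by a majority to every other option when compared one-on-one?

No

Head-to-head results (5 voters total):
A vs B: B wins 3–2.
A vs C: A wins 3–2.
B vs C: C wins 3–2.
No candidate beats all others: A beats C beats B beats A, a majority cycle.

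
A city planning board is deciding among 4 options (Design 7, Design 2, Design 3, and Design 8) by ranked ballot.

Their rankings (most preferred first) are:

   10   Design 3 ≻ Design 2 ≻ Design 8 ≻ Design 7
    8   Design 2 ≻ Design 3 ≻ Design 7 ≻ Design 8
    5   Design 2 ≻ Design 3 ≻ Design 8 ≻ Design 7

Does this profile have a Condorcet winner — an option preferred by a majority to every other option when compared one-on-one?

Head-to-head results (23 voters total):
Design 7 vs Design 2: Design 2 wins 23–0.
Design 7 vs Design 3: Design 3 wins 23–0.
Design 7 vs Design 8: Design 8 wins 15–8.
Design 2 vs Design 3: Design 2 wins 13–10.
Design 2 vs Design 8: Design 2 wins 23–0.
Design 3 vs Design 8: Design 3 wins 23–0.
Design 2 beats each rival — Design 7 (23–0), Design 3 (13–10), Design 8 (23–0) — so Design 2 is the Condorcet winner.

Yes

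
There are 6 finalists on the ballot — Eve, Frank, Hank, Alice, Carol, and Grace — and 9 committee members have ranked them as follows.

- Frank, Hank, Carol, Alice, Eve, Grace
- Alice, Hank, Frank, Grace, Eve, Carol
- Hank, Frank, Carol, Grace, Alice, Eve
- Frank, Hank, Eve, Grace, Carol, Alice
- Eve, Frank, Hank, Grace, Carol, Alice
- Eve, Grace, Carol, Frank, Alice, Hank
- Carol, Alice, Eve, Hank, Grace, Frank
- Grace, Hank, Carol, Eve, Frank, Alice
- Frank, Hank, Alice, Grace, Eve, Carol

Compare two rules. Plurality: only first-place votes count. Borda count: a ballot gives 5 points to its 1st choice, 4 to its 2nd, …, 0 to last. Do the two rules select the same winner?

Plurality first-place counts: Eve 2, Frank 3, Hank 1, Alice 1, Carol 1, Grace 1 → Frank.
Borda totals: Eve 21, Frank 29, Hank 30, Alice 16, Carol 19, Grace 20 → Hank.
The two rules disagree: plurality picks Frank, Borda picks Hank.

No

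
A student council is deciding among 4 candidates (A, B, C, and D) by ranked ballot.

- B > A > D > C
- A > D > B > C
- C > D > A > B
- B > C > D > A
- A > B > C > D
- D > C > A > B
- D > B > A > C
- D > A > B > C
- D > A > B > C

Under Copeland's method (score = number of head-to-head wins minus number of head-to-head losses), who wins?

D

Pairwise results:
  A vs B: A wins 6–3.
  A vs C: A wins 6–3.
  A vs D: D wins 6–3.
  B vs C: B wins 7–2.
  B vs D: D wins 6–3.
  C vs D: D wins 6–3.
Copeland scores (wins − losses):
  A: 2 − 1 = 1
  B: 1 − 2 = -1
  C: 0 − 3 = -3
  D: 3 − 0 = 3
D has the best Copeland score.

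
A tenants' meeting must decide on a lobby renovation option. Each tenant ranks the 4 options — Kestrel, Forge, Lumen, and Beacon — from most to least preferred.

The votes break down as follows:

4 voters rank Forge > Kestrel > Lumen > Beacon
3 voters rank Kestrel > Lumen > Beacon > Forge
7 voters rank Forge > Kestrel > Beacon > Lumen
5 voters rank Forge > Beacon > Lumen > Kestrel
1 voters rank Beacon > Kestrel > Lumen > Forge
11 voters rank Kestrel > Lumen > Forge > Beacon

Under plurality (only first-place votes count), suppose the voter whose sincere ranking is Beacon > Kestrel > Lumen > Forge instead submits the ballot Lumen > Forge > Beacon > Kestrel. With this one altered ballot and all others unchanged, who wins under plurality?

Forge

First-place totals with the altered ballot: Kestrel 14, Forge 16, Lumen 1, Beacon 0.
The winner is unchanged: still Forge.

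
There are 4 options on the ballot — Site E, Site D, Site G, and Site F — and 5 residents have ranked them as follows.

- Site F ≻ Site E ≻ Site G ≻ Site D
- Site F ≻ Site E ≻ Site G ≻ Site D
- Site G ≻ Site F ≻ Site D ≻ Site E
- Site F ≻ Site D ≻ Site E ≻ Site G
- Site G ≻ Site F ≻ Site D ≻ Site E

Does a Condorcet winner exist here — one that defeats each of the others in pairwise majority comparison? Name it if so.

Site F

Head-to-head results (5 voters total):
Site E vs Site D: Site D wins 3–2.
Site E vs Site G: Site E wins 3–2.
Site E vs Site F: Site F wins 5–0.
Site D vs Site G: Site G wins 4–1.
Site D vs Site F: Site F wins 5–0.
Site G vs Site F: Site F wins 3–2.
Site F beats each rival — Site E (5–0), Site D (5–0), Site G (3–2) — so Site F is the Condorcet winner.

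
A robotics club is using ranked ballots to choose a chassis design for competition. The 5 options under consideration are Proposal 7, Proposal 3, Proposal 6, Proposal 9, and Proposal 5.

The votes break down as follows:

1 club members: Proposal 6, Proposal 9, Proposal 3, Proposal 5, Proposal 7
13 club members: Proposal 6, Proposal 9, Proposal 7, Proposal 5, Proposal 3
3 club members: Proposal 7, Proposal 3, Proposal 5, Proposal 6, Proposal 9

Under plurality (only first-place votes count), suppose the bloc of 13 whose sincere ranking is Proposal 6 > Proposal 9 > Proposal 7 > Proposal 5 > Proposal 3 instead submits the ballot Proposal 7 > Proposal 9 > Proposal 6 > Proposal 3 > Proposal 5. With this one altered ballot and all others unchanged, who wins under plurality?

First-place totals with the altered ballot: Proposal 7 16, Proposal 3 0, Proposal 6 1, Proposal 9 0, Proposal 5 0.
The switch changes the winner from Proposal 6 to Proposal 7.

Proposal 7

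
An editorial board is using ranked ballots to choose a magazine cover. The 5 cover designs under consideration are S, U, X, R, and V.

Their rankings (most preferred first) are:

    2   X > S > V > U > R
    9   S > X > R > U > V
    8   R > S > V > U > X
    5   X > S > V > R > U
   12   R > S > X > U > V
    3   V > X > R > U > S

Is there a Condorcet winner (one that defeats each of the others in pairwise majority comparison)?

Yes

Head-to-head results (39 voters total):
S vs U: S wins 36–3.
S vs X: S wins 29–10.
S vs R: R wins 23–16.
S vs V: S wins 36–3.
U vs X: X wins 31–8.
U vs R: R wins 37–2.
U vs V: U wins 21–18.
X vs R: R wins 20–19.
X vs V: X wins 28–11.
R vs V: R wins 29–10.
R beats each rival — S (23–16), U (37–2), X (20–19), V (29–10) — so R is the Condorcet winner.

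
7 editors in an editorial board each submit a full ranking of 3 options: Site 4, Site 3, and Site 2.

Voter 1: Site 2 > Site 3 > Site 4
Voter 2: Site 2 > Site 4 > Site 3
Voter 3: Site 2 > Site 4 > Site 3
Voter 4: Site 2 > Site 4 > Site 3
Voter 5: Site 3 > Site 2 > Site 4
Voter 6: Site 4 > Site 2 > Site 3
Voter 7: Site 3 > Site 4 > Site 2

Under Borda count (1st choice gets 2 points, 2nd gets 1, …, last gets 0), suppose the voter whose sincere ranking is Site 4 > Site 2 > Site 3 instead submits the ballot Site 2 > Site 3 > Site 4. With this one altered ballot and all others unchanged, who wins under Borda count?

Site 2

Borda totals with the altered ballot: Site 4 4, Site 3 6, Site 2 11.
The winner is unchanged: still Site 2.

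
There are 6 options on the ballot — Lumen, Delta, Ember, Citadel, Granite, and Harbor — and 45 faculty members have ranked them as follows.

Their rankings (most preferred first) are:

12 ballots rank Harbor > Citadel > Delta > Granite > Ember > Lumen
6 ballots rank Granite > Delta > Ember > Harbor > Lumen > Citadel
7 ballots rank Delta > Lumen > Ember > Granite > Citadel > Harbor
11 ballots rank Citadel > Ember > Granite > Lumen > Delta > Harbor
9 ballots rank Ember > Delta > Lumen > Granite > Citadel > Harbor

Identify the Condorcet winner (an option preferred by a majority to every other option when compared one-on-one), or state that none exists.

Head-to-head results (45 voters total):
Lumen vs Delta: Delta wins 34–11.
Lumen vs Ember: Ember wins 38–7.
Lumen vs Citadel: Citadel wins 23–22.
Lumen vs Granite: Granite wins 29–16.
Lumen vs Harbor: Lumen wins 27–18.
Delta vs Ember: Delta wins 25–20.
Delta vs Citadel: Citadel wins 23–22.
Delta vs Granite: Delta wins 28–17.
Delta vs Harbor: Delta wins 33–12.
Ember vs Citadel: Citadel wins 23–22.
Ember vs Granite: Ember wins 27–18.
Ember vs Harbor: Ember wins 33–12.
Citadel vs Granite: Citadel wins 23–22.
Citadel vs Harbor: Citadel wins 27–18.
Granite vs Harbor: Granite wins 33–12.
Citadel beats each rival — Lumen (23–22), Delta (23–22), Ember (23–22), Granite (23–22), Harbor (27–18) — so Citadel is the Condorcet winner.

Citadel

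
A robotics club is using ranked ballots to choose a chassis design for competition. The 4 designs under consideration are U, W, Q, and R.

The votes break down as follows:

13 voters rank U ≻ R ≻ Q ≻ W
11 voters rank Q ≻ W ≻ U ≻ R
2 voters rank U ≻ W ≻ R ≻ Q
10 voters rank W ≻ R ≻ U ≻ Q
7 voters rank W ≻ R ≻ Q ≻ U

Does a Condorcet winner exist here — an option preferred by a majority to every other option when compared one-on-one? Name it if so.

There is no Condorcet winner

Head-to-head results (43 voters total):
U vs W: W wins 28–15.
U vs Q: U wins 25–18.
U vs R: U wins 26–17.
W vs Q: Q wins 24–19.
W vs R: W wins 30–13.
Q vs R: R wins 32–11.
No candidate beats all others: U beats Q beats W beats U, a majority cycle.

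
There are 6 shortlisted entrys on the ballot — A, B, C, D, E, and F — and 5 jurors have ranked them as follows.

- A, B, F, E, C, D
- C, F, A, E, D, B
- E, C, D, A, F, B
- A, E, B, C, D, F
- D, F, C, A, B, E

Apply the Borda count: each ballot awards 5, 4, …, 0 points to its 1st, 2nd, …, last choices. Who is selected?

Borda scores:
  A: 5 + 3 + 2 + 5 + 2 = 17
  B: 4 + 0 + 0 + 3 + 1 = 8
  C: 1 + 5 + 4 + 2 + 3 = 15
  D: 0 + 1 + 3 + 1 + 5 = 10
  E: 2 + 2 + 5 + 4 + 0 = 13
  F: 3 + 4 + 1 + 0 + 4 = 12
A has the highest total.

A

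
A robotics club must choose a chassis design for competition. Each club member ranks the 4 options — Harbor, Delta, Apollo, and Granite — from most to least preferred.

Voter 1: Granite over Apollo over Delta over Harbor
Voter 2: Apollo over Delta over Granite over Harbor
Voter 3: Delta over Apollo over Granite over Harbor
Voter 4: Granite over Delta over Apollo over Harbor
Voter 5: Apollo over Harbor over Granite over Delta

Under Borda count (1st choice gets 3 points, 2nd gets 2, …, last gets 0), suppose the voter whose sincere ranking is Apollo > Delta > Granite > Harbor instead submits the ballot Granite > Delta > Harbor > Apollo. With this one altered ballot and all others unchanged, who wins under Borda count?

Borda totals with the altered ballot: Harbor 3, Delta 8, Apollo 8, Granite 11.
The switch changes the winner from Apollo to Granite.

Granite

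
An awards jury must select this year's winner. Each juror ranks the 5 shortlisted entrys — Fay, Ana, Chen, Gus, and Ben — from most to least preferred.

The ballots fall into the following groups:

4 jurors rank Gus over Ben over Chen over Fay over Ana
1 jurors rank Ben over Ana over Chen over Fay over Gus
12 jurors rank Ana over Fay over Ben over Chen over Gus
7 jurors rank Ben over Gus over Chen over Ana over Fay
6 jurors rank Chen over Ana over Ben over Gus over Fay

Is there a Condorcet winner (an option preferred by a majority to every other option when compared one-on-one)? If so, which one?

None — there is no Condorcet winner

Head-to-head results (30 voters total):
Fay vs Ana: Ana wins 26–4.
Fay vs Chen: Chen wins 18–12.
Fay vs Gus: Gus wins 17–13.
Fay vs Ben: Ben wins 18–12.
Ana vs Chen: Chen wins 17–13.
Ana vs Gus: Ana wins 19–11.
Ana vs Ben: Ana wins 18–12.
Chen vs Gus: Chen wins 19–11.
Chen vs Ben: Ben wins 24–6.
Gus vs Ben: Ben wins 26–4.
No candidate beats all others: Ana beats Ben beats Chen beats Ana, a majority cycle.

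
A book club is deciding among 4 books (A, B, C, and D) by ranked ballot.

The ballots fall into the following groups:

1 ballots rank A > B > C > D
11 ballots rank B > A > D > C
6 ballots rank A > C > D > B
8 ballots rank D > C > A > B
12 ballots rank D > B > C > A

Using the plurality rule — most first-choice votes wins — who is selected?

D

First-place vote totals:
  A: 7
  B: 11
  C: 0
  D: 20
D has the most first-place votes.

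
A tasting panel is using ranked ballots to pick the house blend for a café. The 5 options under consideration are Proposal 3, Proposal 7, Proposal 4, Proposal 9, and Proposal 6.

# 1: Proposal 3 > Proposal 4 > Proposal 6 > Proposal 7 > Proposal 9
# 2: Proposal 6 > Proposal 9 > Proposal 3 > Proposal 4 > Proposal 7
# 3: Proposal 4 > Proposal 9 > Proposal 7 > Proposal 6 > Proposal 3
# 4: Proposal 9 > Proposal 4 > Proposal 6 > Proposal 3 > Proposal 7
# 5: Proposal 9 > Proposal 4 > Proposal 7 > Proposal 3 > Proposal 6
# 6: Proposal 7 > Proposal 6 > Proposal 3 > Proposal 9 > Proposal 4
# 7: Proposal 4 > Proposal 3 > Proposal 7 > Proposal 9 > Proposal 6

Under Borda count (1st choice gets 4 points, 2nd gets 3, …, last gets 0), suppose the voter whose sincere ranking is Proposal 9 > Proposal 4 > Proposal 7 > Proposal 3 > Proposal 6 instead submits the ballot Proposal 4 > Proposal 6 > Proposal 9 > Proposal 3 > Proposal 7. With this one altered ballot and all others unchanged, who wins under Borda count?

Proposal 4

Borda totals with the altered ballot: Proposal 3 13, Proposal 7 9, Proposal 4 19, Proposal 9 14, Proposal 6 15.
The winner is unchanged: still Proposal 4.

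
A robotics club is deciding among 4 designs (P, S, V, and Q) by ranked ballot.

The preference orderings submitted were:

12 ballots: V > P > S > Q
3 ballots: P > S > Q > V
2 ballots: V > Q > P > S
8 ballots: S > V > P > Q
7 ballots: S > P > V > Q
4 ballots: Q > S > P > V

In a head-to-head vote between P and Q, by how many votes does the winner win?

24

Ballots ranking P above Q: 12+3+8+7 = 30.
Ballots ranking Q above P: 2+4 = 6.
P wins 30–6, a margin of 24.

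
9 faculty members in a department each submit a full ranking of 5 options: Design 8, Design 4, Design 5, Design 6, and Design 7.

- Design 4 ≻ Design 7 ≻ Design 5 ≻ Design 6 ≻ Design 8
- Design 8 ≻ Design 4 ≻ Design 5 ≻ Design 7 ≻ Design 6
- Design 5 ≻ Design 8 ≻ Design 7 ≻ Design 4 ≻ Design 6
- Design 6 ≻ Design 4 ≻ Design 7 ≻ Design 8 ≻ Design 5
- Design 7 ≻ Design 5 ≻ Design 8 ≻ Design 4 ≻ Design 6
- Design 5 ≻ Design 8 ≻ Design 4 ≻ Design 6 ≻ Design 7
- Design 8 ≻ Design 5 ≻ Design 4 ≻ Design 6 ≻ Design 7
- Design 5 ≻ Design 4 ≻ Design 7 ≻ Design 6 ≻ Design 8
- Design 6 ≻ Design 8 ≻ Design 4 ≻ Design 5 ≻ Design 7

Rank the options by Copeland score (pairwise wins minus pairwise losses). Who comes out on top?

Design 5

Pairwise results:
  Design 8 vs Design 4: Design 8 wins 6–3.
  Design 8 vs Design 5: Design 5 wins 5–4.
  Design 8 vs Design 6: Design 8 wins 5–4.
  Design 8 vs Design 7: Design 8 wins 5–4.
  Design 4 vs Design 5: Design 5 wins 5–4.
  Design 4 vs Design 6: Design 4 wins 7–2.
  Design 4 vs Design 7: Design 4 wins 7–2.
  Design 5 vs Design 6: Design 5 wins 7–2.
  Design 5 vs Design 7: Design 5 wins 6–3.
  Design 6 vs Design 7: Design 7 wins 5–4.
Copeland scores (wins − losses):
  Design 8: 3 − 1 = 2
  Design 4: 2 − 2 = 0
  Design 5: 4 − 0 = 4
  Design 6: 0 − 4 = -4
  Design 7: 1 − 3 = -2
Design 5 has the best Copeland score.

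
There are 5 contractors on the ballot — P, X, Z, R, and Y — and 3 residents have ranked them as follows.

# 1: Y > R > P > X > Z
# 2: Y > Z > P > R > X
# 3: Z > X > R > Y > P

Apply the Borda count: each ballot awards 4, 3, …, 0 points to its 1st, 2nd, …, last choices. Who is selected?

Borda scores:
  P: 2 + 2 + 0 = 4
  X: 1 + 0 + 3 = 4
  Z: 0 + 3 + 4 = 7
  R: 3 + 1 + 2 = 6
  Y: 4 + 4 + 1 = 9
Y has the highest total.

Y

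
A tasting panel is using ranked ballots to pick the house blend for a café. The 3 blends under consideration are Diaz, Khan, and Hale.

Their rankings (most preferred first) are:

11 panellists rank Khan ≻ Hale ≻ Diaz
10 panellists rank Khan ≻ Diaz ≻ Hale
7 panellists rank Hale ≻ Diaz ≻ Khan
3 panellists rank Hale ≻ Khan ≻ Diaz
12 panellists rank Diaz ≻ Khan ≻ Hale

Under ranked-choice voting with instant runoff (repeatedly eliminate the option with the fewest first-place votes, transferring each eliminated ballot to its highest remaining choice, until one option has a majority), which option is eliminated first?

Round 1: Khan 21, Diaz 12, Hale 10. Hale has the fewest and is eliminated.
Round 2: Khan 24, Diaz 19. Khan has a majority.

Hale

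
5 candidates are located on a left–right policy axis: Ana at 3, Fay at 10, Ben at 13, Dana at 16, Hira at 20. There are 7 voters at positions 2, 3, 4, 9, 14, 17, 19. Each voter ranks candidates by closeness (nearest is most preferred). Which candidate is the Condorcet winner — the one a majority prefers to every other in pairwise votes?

With single-peaked preferences on a line, the Condorcet winner is the candidate closest to the median voter.
The median voter (position 9) is closest to Fay at 10.
Check: Fay vs Ben — voters closer to Fay: 4 of 7.

Fay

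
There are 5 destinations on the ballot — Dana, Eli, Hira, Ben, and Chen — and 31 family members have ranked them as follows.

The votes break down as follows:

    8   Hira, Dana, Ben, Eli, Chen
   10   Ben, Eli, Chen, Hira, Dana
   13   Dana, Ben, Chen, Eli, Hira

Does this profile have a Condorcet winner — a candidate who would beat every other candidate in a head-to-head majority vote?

Head-to-head results (31 voters total):
Dana vs Eli: Dana wins 21–10.
Dana vs Hira: Hira wins 18–13.
Dana vs Ben: Dana wins 21–10.
Dana vs Chen: Dana wins 21–10.
Eli vs Hira: Eli wins 23–8.
Eli vs Ben: Ben wins 31–0.
Eli vs Chen: Eli wins 18–13.
Hira vs Ben: Ben wins 23–8.
Hira vs Chen: Chen wins 23–8.
Ben vs Chen: Ben wins 31–0.
No candidate beats all others: Dana beats Eli beats Hira beats Dana, a majority cycle.

No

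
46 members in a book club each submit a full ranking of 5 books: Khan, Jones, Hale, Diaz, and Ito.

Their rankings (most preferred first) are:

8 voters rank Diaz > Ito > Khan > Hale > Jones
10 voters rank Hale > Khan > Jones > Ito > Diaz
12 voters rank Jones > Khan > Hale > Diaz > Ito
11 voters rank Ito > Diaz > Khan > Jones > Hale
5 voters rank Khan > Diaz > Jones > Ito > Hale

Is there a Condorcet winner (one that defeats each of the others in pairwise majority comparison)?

Yes

Head-to-head results (46 voters total):
Khan vs Jones: Khan wins 34–12.
Khan vs Hale: Khan wins 36–10.
Khan vs Diaz: Khan wins 27–19.
Khan vs Ito: Khan wins 27–19.
Jones vs Hale: Jones wins 28–18.
Jones vs Diaz: Diaz wins 24–22.
Jones vs Ito: Jones wins 27–19.
Hale vs Diaz: Diaz wins 24–22.
Hale vs Ito: Ito wins 24–22.
Diaz vs Ito: Diaz wins 25–21.
Khan beats each rival — Jones (34–12), Hale (36–10), Diaz (27–19), Ito (27–19) — so Khan is the Condorcet winner.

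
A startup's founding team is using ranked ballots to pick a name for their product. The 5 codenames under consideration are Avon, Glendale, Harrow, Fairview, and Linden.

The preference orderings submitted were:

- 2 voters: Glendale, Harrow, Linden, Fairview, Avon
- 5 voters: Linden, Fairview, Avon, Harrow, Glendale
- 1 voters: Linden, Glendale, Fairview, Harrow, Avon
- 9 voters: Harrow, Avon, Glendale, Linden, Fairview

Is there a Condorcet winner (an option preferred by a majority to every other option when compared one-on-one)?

Yes

Head-to-head results (17 voters total):
Avon vs Glendale: Avon wins 14–3.
Avon vs Harrow: Harrow wins 12–5.
Avon vs Fairview: Avon wins 9–8.
Avon vs Linden: Avon wins 9–8.
Glendale vs Harrow: Harrow wins 14–3.
Glendale vs Fairview: Glendale wins 12–5.
Glendale vs Linden: Glendale wins 11–6.
Harrow vs Fairview: Harrow wins 11–6.
Harrow vs Linden: Harrow wins 11–6.
Fairview vs Linden: Linden wins 17–0.
Harrow beats each rival — Avon (12–5), Glendale (14–3), Fairview (11–6), Linden (11–6) — so Harrow is the Condorcet winner.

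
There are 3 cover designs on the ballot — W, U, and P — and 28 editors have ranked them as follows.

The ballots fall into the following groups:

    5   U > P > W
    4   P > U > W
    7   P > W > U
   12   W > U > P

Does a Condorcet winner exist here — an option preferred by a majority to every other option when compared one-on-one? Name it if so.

None — there is no Condorcet winner

Head-to-head results (28 voters total):
W vs U: W wins 19–9.
W vs P: P wins 16–12.
U vs P: U wins 17–11.
No candidate beats all others: W beats U beats P beats W, a majority cycle.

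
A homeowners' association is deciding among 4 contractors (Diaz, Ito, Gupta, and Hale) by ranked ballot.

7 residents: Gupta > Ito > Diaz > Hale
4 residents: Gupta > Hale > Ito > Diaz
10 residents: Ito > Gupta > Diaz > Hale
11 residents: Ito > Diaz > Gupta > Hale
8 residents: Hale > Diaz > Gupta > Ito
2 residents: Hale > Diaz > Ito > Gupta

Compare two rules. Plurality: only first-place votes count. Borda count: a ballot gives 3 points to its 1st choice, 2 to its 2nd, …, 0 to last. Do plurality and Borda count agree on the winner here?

Yes

Plurality first-place counts: Diaz 0, Ito 21, Gupta 11, Hale 10 → Ito.
Borda totals: Diaz 59, Ito 83, Gupta 72, Hale 38 → Ito.
The two rules agree on Ito.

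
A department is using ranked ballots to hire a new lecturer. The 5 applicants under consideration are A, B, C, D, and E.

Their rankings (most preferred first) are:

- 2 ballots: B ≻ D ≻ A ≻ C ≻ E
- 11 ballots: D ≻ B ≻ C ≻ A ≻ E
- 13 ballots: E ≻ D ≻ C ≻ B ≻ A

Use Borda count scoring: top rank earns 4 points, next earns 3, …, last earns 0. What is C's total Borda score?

50

Borda scores:
  A: 2·2 + 11·1 + 13·0 = 15
  B: 2·4 + 11·3 + 13·1 = 54
  C: 2·1 + 11·2 + 13·2 = 50
  D: 2·3 + 11·4 + 13·3 = 89
  E: 2·0 + 11·0 + 13·4 = 52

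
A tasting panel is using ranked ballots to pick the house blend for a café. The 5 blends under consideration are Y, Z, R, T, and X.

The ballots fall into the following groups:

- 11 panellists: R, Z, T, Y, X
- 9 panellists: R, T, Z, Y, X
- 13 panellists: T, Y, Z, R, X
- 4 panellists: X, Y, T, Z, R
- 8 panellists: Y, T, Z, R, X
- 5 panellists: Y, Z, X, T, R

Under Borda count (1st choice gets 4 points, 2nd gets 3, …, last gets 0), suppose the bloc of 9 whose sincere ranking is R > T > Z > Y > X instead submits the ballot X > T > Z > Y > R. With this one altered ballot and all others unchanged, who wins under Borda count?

T

Borda totals with the altered ballot: Y 123, Z 112, R 65, T 138, X 62.
The winner is unchanged: still T.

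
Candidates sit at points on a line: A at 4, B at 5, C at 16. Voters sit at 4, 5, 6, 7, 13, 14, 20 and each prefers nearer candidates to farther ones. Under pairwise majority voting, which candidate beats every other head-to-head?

With single-peaked preferences on a line, the Condorcet winner is the candidate closest to the median voter.
The median voter (position 7) is closest to B at 5.
Check: B vs A — voters closer to B: 6 of 7.

B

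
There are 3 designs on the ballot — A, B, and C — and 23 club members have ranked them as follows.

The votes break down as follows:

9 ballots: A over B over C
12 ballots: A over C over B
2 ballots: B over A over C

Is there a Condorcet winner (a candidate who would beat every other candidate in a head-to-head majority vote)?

Yes

Head-to-head results (23 voters total):
A vs B: A wins 21–2.
A vs C: A wins 23–0.
B vs C: C wins 12–11.
A beats each rival — B (21–2), C (23–0) — so A is the Condorcet winner.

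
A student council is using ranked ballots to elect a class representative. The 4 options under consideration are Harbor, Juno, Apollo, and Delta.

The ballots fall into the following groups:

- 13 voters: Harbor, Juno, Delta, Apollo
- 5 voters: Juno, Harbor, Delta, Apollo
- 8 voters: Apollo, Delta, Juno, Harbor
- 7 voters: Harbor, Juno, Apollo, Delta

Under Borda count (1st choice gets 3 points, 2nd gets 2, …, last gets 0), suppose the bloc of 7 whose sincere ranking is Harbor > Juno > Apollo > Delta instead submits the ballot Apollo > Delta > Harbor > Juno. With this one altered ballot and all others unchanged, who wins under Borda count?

Borda totals with the altered ballot: Harbor 56, Juno 49, Apollo 45, Delta 48.
The winner is unchanged: still Harbor.

Harbor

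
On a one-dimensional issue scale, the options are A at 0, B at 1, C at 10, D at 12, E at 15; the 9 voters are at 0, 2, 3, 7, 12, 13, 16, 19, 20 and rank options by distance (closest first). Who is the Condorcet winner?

With single-peaked preferences on a line, the Condorcet winner is the candidate closest to the median voter.
The median voter (position 12) is closest to D at 12.
Check: D vs A — voters closer to D: 6 of 9.

D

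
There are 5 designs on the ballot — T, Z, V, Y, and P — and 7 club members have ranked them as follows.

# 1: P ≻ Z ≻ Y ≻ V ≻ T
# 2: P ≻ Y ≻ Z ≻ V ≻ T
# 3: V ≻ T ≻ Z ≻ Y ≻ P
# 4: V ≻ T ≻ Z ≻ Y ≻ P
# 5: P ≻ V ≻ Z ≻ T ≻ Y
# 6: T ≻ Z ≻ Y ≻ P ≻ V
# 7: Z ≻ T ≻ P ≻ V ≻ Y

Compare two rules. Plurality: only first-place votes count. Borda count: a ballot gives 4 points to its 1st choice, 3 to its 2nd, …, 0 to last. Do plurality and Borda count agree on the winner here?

Plurality first-place counts: T 1, Z 1, V 2, Y 0, P 3 → P.
Borda totals: T 14, Z 18, V 14, Y 9, P 15 → Z.
The two rules disagree: plurality picks P, Borda picks Z.

No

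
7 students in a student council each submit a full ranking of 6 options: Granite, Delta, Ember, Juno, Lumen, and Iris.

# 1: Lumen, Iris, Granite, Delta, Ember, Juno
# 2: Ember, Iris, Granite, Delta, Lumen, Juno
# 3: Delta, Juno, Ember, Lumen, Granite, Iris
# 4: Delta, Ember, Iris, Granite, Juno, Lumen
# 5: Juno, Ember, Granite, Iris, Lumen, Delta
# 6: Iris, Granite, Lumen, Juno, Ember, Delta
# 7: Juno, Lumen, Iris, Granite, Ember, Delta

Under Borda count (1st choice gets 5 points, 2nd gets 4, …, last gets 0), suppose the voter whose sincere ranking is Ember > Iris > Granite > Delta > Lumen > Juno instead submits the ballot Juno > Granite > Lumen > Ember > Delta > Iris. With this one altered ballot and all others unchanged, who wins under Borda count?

Borda totals with the altered ballot: Granite 19, Delta 13, Ember 16, Juno 22, Lumen 18, Iris 17.
The switch changes the winner from Iris to Juno.

Juno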